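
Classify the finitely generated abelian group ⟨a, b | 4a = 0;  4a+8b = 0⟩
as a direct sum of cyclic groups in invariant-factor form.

Answer: M ≅ ℤ/4 ⊕ ℤ/8

Derivation:
rank_ℚ(R)=2; free=2−2=0
SNF(R) diag = [4, 8] → torsion [4, 8]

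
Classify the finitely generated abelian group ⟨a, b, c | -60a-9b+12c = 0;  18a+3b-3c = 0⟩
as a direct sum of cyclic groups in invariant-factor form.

rank_ℚ(R)=2; free=3−2=1
SNF(R) diag = [3, 3] → torsion [3, 3]

Answer: M ≅ ℤ^1 ⊕ ℤ/3 ⊕ ℤ/3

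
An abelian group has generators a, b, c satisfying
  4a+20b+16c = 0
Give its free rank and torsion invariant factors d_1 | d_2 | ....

rank_ℚ(R)=1; free=3−1=2
SNF(R) diag = [4] → torsion [4]

Answer: M ≅ ℤ^2 ⊕ ℤ/4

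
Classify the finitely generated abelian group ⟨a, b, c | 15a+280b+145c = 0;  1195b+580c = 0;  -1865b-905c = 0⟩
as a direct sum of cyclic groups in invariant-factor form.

Answer: M ≅ ℤ/5 ⊕ ℤ/15 ⊕ ℤ/45

Derivation:
rank_ℚ(R)=3; free=3−3=0
SNF(R) diag = [5, 15, 45] → torsion [5, 15, 45]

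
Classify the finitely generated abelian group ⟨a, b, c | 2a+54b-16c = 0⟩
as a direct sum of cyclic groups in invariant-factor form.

Answer: M ≅ ℤ^2 ⊕ ℤ/2

Derivation:
rank_ℚ(R)=1; free=3−1=2
SNF(R) diag = [2] → torsion [2]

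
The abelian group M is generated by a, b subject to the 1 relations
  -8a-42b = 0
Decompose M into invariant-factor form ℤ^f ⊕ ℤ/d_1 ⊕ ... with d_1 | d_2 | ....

rank_ℚ(R)=1; free=2−1=1
SNF(R) diag = [2] → torsion [2]

Answer: M ≅ ℤ^1 ⊕ ℤ/2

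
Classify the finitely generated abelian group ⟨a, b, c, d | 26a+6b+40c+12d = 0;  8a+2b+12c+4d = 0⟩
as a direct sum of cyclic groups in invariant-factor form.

Answer: M ≅ ℤ^2 ⊕ ℤ/2 ⊕ ℤ/2

Derivation:
rank_ℚ(R)=2; free=4−2=2
SNF(R) diag = [2, 2] → torsion [2, 2]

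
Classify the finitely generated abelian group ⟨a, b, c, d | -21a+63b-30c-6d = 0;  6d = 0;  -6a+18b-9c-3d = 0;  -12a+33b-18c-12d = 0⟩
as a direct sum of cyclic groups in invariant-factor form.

rank_ℚ(R)=4; free=4−4=0
SNF(R) diag = [3, 3, 3, 6] → torsion [3, 3, 3, 6]

Answer: M ≅ ℤ/3 ⊕ ℤ/3 ⊕ ℤ/3 ⊕ ℤ/6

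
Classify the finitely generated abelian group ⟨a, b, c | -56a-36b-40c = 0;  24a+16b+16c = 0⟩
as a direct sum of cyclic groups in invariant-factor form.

rank_ℚ(R)=2; free=3−2=1
SNF(R) diag = [4, 8] → torsion [4, 8]

Answer: M ≅ ℤ^1 ⊕ ℤ/4 ⊕ ℤ/8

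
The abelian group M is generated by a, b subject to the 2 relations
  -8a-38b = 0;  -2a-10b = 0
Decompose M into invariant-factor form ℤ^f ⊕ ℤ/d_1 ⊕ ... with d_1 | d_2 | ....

Answer: M ≅ ℤ/2 ⊕ ℤ/2

Derivation:
rank_ℚ(R)=2; free=2−2=0
SNF(R) diag = [2, 2] → torsion [2, 2]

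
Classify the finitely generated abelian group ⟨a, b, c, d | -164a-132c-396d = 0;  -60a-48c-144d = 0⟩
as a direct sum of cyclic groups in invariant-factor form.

Answer: M ≅ ℤ^2 ⊕ ℤ/4 ⊕ ℤ/12

Derivation:
rank_ℚ(R)=2; free=4−2=2
SNF(R) diag = [4, 12] → torsion [4, 12]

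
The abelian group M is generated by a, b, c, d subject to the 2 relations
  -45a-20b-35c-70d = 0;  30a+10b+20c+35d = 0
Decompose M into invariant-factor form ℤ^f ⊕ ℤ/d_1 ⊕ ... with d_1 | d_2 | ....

rank_ℚ(R)=2; free=4−2=2
SNF(R) diag = [5, 5] → torsion [5, 5]

Answer: M ≅ ℤ^2 ⊕ ℤ/5 ⊕ ℤ/5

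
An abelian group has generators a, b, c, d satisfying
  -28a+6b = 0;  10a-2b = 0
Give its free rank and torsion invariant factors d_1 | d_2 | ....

rank_ℚ(R)=2; free=4−2=2
SNF(R) diag = [2, 2] → torsion [2, 2]

Answer: M ≅ ℤ^2 ⊕ ℤ/2 ⊕ ℤ/2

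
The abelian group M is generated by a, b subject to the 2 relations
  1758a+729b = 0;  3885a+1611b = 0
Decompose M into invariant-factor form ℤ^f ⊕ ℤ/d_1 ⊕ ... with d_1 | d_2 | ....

Answer: M ≅ ℤ/3 ⊕ ℤ/9

Derivation:
rank_ℚ(R)=2; free=2−2=0
SNF(R) diag = [3, 9] → torsion [3, 9]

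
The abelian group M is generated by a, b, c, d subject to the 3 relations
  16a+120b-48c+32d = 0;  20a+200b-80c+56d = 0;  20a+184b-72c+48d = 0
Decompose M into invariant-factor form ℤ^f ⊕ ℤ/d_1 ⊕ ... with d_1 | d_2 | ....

rank_ℚ(R)=3; free=4−3=1
SNF(R) diag = [4, 8, 8] → torsion [4, 8, 8]

Answer: M ≅ ℤ^1 ⊕ ℤ/4 ⊕ ℤ/8 ⊕ ℤ/8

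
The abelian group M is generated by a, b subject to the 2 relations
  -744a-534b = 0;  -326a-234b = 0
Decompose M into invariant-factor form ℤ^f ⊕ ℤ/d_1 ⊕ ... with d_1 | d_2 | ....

rank_ℚ(R)=2; free=2−2=0
SNF(R) diag = [2, 6] → torsion [2, 6]

Answer: M ≅ ℤ/2 ⊕ ℤ/6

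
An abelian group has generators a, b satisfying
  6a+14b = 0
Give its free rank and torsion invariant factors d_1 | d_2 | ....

rank_ℚ(R)=1; free=2−1=1
SNF(R) diag = [2] → torsion [2]

Answer: M ≅ ℤ^1 ⊕ ℤ/2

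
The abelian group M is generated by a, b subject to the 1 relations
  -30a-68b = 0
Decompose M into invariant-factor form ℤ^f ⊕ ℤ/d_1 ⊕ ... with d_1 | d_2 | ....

Answer: M ≅ ℤ^1 ⊕ ℤ/2

Derivation:
rank_ℚ(R)=1; free=2−1=1
SNF(R) diag = [2] → torsion [2]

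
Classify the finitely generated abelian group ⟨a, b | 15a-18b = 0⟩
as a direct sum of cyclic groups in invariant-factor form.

rank_ℚ(R)=1; free=2−1=1
SNF(R) diag = [3] → torsion [3]

Answer: M ≅ ℤ^1 ⊕ ℤ/3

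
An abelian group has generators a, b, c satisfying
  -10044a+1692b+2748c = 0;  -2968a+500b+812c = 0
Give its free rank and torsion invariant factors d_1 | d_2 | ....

rank_ℚ(R)=2; free=3−2=1
SNF(R) diag = [4, 12] → torsion [4, 12]

Answer: M ≅ ℤ^1 ⊕ ℤ/4 ⊕ ℤ/12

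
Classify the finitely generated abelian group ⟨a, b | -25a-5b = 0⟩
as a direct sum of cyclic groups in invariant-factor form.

rank_ℚ(R)=1; free=2−1=1
SNF(R) diag = [5] → torsion [5]

Answer: M ≅ ℤ^1 ⊕ ℤ/5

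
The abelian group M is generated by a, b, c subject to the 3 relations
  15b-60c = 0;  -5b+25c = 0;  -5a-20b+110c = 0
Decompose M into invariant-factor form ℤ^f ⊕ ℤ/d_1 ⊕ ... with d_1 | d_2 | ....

rank_ℚ(R)=3; free=3−3=0
SNF(R) diag = [5, 5, 15] → torsion [5, 5, 15]

Answer: M ≅ ℤ/5 ⊕ ℤ/5 ⊕ ℤ/15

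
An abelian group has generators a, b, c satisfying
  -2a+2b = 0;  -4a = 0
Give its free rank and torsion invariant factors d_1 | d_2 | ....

rank_ℚ(R)=2; free=3−2=1
SNF(R) diag = [2, 4] → torsion [2, 4]

Answer: M ≅ ℤ^1 ⊕ ℤ/2 ⊕ ℤ/4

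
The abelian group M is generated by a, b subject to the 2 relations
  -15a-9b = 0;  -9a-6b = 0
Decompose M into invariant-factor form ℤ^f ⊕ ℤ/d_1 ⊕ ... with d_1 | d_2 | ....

rank_ℚ(R)=2; free=2−2=0
SNF(R) diag = [3, 3] → torsion [3, 3]

Answer: M ≅ ℤ/3 ⊕ ℤ/3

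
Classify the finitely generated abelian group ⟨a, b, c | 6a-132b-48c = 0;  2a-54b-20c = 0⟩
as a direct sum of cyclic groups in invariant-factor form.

rank_ℚ(R)=2; free=3−2=1
SNF(R) diag = [2, 6] → torsion [2, 6]

Answer: M ≅ ℤ^1 ⊕ ℤ/2 ⊕ ℤ/6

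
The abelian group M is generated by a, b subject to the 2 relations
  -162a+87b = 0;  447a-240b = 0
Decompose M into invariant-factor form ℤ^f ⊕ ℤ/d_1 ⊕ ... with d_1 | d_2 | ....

Answer: M ≅ ℤ/3 ⊕ ℤ/3

Derivation:
rank_ℚ(R)=2; free=2−2=0
SNF(R) diag = [3, 3] → torsion [3, 3]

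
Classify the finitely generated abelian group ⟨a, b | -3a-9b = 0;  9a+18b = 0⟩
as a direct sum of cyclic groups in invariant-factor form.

Answer: M ≅ ℤ/3 ⊕ ℤ/9

Derivation:
rank_ℚ(R)=2; free=2−2=0
SNF(R) diag = [3, 9] → torsion [3, 9]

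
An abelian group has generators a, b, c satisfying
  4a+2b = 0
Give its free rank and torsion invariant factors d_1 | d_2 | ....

Answer: M ≅ ℤ^2 ⊕ ℤ/2

Derivation:
rank_ℚ(R)=1; free=3−1=2
SNF(R) diag = [2] → torsion [2]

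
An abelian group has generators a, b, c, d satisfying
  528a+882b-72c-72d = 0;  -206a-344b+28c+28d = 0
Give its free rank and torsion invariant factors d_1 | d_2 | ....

rank_ℚ(R)=2; free=4−2=2
SNF(R) diag = [2, 6] → torsion [2, 6]

Answer: M ≅ ℤ^2 ⊕ ℤ/2 ⊕ ℤ/6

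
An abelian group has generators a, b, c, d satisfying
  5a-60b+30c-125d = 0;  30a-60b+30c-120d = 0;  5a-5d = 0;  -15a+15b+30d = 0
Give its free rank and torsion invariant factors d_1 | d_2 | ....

Answer: M ≅ ℤ/5 ⊕ ℤ/15 ⊕ ℤ/30 ⊕ ℤ/30

Derivation:
rank_ℚ(R)=4; free=4−4=0
SNF(R) diag = [5, 15, 30, 30] → torsion [5, 15, 30, 30]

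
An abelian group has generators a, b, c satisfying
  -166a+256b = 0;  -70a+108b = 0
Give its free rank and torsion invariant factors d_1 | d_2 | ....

rank_ℚ(R)=2; free=3−2=1
SNF(R) diag = [2, 4] → torsion [2, 4]

Answer: M ≅ ℤ^1 ⊕ ℤ/2 ⊕ ℤ/4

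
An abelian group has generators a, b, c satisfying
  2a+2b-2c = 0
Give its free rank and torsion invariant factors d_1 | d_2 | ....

Answer: M ≅ ℤ^2 ⊕ ℤ/2

Derivation:
rank_ℚ(R)=1; free=3−1=2
SNF(R) diag = [2] → torsion [2]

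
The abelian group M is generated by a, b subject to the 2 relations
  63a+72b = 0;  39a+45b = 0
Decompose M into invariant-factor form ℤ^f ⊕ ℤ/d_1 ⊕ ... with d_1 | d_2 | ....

rank_ℚ(R)=2; free=2−2=0
SNF(R) diag = [3, 9] → torsion [3, 9]

Answer: M ≅ ℤ/3 ⊕ ℤ/9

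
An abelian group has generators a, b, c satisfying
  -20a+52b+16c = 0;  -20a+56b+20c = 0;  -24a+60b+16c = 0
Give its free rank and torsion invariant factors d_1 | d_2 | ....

rank_ℚ(R)=3; free=3−3=0
SNF(R) diag = [4, 4, 4] → torsion [4, 4, 4]

Answer: M ≅ ℤ/4 ⊕ ℤ/4 ⊕ ℤ/4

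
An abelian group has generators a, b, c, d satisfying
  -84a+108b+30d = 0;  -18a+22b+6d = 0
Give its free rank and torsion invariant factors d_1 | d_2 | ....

Answer: M ≅ ℤ^2 ⊕ ℤ/2 ⊕ ℤ/6

Derivation:
rank_ℚ(R)=2; free=4−2=2
SNF(R) diag = [2, 6] → torsion [2, 6]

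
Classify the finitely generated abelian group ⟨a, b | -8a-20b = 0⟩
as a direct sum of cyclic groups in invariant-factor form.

rank_ℚ(R)=1; free=2−1=1
SNF(R) diag = [4] → torsion [4]

Answer: M ≅ ℤ^1 ⊕ ℤ/4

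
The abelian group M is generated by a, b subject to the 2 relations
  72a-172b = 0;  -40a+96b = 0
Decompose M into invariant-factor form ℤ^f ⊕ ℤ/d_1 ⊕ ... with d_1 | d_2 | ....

Answer: M ≅ ℤ/4 ⊕ ℤ/8

Derivation:
rank_ℚ(R)=2; free=2−2=0
SNF(R) diag = [4, 8] → torsion [4, 8]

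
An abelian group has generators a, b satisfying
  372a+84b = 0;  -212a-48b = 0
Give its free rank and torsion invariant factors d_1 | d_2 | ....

Answer: M ≅ ℤ/4 ⊕ ℤ/12

Derivation:
rank_ℚ(R)=2; free=2−2=0
SNF(R) diag = [4, 12] → torsion [4, 12]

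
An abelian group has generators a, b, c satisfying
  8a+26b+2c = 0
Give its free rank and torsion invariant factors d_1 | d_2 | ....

rank_ℚ(R)=1; free=3−1=2
SNF(R) diag = [2] → torsion [2]

Answer: M ≅ ℤ^2 ⊕ ℤ/2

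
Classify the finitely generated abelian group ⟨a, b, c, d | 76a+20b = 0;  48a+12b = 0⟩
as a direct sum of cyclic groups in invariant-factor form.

Answer: M ≅ ℤ^2 ⊕ ℤ/4 ⊕ ℤ/12

Derivation:
rank_ℚ(R)=2; free=4−2=2
SNF(R) diag = [4, 12] → torsion [4, 12]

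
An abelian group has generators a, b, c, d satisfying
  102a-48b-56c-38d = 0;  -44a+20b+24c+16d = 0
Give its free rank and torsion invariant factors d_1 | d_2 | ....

rank_ℚ(R)=2; free=4−2=2
SNF(R) diag = [2, 4] → torsion [2, 4]

Answer: M ≅ ℤ^2 ⊕ ℤ/2 ⊕ ℤ/4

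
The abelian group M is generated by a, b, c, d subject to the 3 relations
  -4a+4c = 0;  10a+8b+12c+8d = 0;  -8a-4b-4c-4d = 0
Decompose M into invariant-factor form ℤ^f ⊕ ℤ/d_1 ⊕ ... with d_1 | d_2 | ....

Answer: M ≅ ℤ^1 ⊕ ℤ/2 ⊕ ℤ/4 ⊕ ℤ/4

Derivation:
rank_ℚ(R)=3; free=4−3=1
SNF(R) diag = [2, 4, 4] → torsion [2, 4, 4]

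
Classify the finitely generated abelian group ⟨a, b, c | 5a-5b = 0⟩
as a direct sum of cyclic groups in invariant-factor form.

Answer: M ≅ ℤ^2 ⊕ ℤ/5

Derivation:
rank_ℚ(R)=1; free=3−1=2
SNF(R) diag = [5] → torsion [5]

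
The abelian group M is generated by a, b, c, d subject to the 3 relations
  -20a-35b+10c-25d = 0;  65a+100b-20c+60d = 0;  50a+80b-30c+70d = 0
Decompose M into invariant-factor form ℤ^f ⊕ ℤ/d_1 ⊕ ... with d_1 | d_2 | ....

rank_ℚ(R)=3; free=4−3=1
SNF(R) diag = [5, 5, 10] → torsion [5, 5, 10]

Answer: M ≅ ℤ^1 ⊕ ℤ/5 ⊕ ℤ/5 ⊕ ℤ/10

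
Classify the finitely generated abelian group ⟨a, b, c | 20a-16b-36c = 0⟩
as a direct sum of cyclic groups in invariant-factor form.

rank_ℚ(R)=1; free=3−1=2
SNF(R) diag = [4] → torsion [4]

Answer: M ≅ ℤ^2 ⊕ ℤ/4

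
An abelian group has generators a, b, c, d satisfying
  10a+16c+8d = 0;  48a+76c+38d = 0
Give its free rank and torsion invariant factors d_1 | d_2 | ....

rank_ℚ(R)=2; free=4−2=2
SNF(R) diag = [2, 2] → torsion [2, 2]

Answer: M ≅ ℤ^2 ⊕ ℤ/2 ⊕ ℤ/2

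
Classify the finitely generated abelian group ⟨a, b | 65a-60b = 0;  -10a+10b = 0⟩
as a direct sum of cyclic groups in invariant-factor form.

rank_ℚ(R)=2; free=2−2=0
SNF(R) diag = [5, 10] → torsion [5, 10]

Answer: M ≅ ℤ/5 ⊕ ℤ/10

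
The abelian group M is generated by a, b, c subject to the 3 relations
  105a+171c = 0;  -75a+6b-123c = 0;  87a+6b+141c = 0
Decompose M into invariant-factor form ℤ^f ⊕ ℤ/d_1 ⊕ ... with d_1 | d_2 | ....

Answer: M ≅ ℤ/3 ⊕ ℤ/6 ⊕ ℤ/6

Derivation:
rank_ℚ(R)=3; free=3−3=0
SNF(R) diag = [3, 6, 6] → torsion [3, 6, 6]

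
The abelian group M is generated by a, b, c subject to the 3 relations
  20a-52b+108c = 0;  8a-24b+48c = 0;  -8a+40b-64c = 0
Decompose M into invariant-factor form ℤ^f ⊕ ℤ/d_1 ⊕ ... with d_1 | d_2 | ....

rank_ℚ(R)=3; free=3−3=0
SNF(R) diag = [4, 8, 16] → torsion [4, 8, 16]

Answer: M ≅ ℤ/4 ⊕ ℤ/8 ⊕ ℤ/16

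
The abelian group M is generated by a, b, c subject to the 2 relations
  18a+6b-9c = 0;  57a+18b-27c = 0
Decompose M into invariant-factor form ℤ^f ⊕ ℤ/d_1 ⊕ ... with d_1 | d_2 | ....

rank_ℚ(R)=2; free=3−2=1
SNF(R) diag = [3, 3] → torsion [3, 3]

Answer: M ≅ ℤ^1 ⊕ ℤ/3 ⊕ ℤ/3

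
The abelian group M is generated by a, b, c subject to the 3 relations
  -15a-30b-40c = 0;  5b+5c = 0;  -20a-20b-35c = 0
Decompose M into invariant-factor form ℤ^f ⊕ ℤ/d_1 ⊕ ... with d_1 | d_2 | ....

Answer: M ≅ ℤ/5 ⊕ ℤ/5 ⊕ ℤ/5

Derivation:
rank_ℚ(R)=3; free=3−3=0
SNF(R) diag = [5, 5, 5] → torsion [5, 5, 5]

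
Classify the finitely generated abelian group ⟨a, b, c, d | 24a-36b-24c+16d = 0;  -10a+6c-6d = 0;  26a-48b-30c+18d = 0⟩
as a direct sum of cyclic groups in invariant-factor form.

rank_ℚ(R)=3; free=4−3=1
SNF(R) diag = [2, 4, 12] → torsion [2, 4, 12]

Answer: M ≅ ℤ^1 ⊕ ℤ/2 ⊕ ℤ/4 ⊕ ℤ/12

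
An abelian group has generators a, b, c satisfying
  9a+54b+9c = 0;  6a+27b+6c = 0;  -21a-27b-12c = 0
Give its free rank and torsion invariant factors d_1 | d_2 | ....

rank_ℚ(R)=3; free=3−3=0
SNF(R) diag = [3, 9, 27] → torsion [3, 9, 27]

Answer: M ≅ ℤ/3 ⊕ ℤ/9 ⊕ ℤ/27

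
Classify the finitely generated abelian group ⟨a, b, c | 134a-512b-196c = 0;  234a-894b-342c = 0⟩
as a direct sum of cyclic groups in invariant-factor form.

Answer: M ≅ ℤ^1 ⊕ ℤ/2 ⊕ ℤ/6

Derivation:
rank_ℚ(R)=2; free=3−2=1
SNF(R) diag = [2, 6] → torsion [2, 6]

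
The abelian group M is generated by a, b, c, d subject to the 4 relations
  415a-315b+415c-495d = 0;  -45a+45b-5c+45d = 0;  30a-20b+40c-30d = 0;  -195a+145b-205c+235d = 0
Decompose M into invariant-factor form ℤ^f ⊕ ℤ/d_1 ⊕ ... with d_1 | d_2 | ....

rank_ℚ(R)=4; free=4−4=0
SNF(R) diag = [5, 10, 20, 40] → torsion [5, 10, 20, 40]

Answer: M ≅ ℤ/5 ⊕ ℤ/10 ⊕ ℤ/20 ⊕ ℤ/40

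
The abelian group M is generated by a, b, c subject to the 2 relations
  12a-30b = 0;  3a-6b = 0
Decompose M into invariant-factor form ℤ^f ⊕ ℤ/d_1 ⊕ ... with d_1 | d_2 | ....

Answer: M ≅ ℤ^1 ⊕ ℤ/3 ⊕ ℤ/6

Derivation:
rank_ℚ(R)=2; free=3−2=1
SNF(R) diag = [3, 6] → torsion [3, 6]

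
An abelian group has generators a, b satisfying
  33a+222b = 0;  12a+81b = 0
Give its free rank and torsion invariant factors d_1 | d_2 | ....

rank_ℚ(R)=2; free=2−2=0
SNF(R) diag = [3, 3] → torsion [3, 3]

Answer: M ≅ ℤ/3 ⊕ ℤ/3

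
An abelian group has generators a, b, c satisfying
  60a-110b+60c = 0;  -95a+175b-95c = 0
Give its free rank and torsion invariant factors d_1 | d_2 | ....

rank_ℚ(R)=2; free=3−2=1
SNF(R) diag = [5, 10] → torsion [5, 10]

Answer: M ≅ ℤ^1 ⊕ ℤ/5 ⊕ ℤ/10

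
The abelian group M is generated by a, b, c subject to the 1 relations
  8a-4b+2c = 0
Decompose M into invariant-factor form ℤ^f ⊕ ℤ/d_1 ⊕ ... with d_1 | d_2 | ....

rank_ℚ(R)=1; free=3−1=2
SNF(R) diag = [2] → torsion [2]

Answer: M ≅ ℤ^2 ⊕ ℤ/2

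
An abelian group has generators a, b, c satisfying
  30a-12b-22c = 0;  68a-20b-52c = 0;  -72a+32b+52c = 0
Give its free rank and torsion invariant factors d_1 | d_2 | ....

rank_ℚ(R)=3; free=3−3=0
SNF(R) diag = [2, 4, 4] → torsion [2, 4, 4]

Answer: M ≅ ℤ/2 ⊕ ℤ/4 ⊕ ℤ/4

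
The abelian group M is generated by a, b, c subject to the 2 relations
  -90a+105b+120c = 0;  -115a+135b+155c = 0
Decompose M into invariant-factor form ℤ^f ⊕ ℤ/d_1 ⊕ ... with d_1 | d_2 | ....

Answer: M ≅ ℤ^1 ⊕ ℤ/5 ⊕ ℤ/15

Derivation:
rank_ℚ(R)=2; free=3−2=1
SNF(R) diag = [5, 15] → torsion [5, 15]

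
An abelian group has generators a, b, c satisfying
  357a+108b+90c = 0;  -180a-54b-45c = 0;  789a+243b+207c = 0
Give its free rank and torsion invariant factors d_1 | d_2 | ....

rank_ℚ(R)=3; free=3−3=0
SNF(R) diag = [3, 9, 27] → torsion [3, 9, 27]

Answer: M ≅ ℤ/3 ⊕ ℤ/9 ⊕ ℤ/27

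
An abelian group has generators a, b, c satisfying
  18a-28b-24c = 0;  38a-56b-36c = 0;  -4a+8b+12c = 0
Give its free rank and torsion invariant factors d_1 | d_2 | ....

Answer: M ≅ ℤ/2 ⊕ ℤ/4 ⊕ ℤ/12

Derivation:
rank_ℚ(R)=3; free=3−3=0
SNF(R) diag = [2, 4, 12] → torsion [2, 4, 12]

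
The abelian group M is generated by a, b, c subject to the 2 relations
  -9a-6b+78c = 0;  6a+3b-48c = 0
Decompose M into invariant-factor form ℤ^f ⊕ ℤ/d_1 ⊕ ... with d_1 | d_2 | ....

Answer: M ≅ ℤ^1 ⊕ ℤ/3 ⊕ ℤ/3

Derivation:
rank_ℚ(R)=2; free=3−2=1
SNF(R) diag = [3, 3] → torsion [3, 3]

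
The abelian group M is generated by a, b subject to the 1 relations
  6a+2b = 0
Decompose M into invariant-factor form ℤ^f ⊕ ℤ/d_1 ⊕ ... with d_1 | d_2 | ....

rank_ℚ(R)=1; free=2−1=1
SNF(R) diag = [2] → torsion [2]

Answer: M ≅ ℤ^1 ⊕ ℤ/2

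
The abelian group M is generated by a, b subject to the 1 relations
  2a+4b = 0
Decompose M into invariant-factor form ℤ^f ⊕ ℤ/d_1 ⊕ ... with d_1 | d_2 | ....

rank_ℚ(R)=1; free=2−1=1
SNF(R) diag = [2] → torsion [2]

Answer: M ≅ ℤ^1 ⊕ ℤ/2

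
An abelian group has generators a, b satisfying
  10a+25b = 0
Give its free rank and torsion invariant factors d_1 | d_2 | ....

rank_ℚ(R)=1; free=2−1=1
SNF(R) diag = [5] → torsion [5]

Answer: M ≅ ℤ^1 ⊕ ℤ/5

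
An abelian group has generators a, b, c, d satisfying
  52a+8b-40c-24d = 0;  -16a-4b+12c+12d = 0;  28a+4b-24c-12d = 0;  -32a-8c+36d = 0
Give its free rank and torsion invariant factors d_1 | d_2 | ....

rank_ℚ(R)=4; free=4−4=0
SNF(R) diag = [4, 4, 12, 36] → torsion [4, 4, 12, 36]

Answer: M ≅ ℤ/4 ⊕ ℤ/4 ⊕ ℤ/12 ⊕ ℤ/36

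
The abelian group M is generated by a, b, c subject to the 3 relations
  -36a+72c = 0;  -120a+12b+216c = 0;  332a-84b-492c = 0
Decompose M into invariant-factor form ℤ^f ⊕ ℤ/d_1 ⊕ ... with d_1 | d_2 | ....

rank_ℚ(R)=3; free=3−3=0
SNF(R) diag = [4, 12, 36] → torsion [4, 12, 36]

Answer: M ≅ ℤ/4 ⊕ ℤ/12 ⊕ ℤ/36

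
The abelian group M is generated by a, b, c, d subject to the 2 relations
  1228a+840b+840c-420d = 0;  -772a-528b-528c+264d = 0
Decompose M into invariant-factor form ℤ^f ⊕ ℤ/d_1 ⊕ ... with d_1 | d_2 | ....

rank_ℚ(R)=2; free=4−2=2
SNF(R) diag = [4, 12] → torsion [4, 12]

Answer: M ≅ ℤ^2 ⊕ ℤ/4 ⊕ ℤ/12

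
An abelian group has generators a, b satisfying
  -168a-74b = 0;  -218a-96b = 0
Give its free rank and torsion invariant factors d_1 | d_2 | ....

rank_ℚ(R)=2; free=2−2=0
SNF(R) diag = [2, 2] → torsion [2, 2]

Answer: M ≅ ℤ/2 ⊕ ℤ/2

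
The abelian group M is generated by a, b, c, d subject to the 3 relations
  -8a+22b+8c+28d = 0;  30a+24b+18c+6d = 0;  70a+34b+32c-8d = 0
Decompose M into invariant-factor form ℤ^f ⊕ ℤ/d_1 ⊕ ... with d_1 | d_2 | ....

rank_ℚ(R)=3; free=4−3=1
SNF(R) diag = [2, 6, 6] → torsion [2, 6, 6]

Answer: M ≅ ℤ^1 ⊕ ℤ/2 ⊕ ℤ/6 ⊕ ℤ/6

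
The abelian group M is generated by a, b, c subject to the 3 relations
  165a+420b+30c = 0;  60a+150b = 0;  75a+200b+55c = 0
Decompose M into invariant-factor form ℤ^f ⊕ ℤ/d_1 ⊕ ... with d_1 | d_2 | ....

Answer: M ≅ ℤ/5 ⊕ ℤ/15 ⊕ ℤ/30

Derivation:
rank_ℚ(R)=3; free=3−3=0
SNF(R) diag = [5, 15, 30] → torsion [5, 15, 30]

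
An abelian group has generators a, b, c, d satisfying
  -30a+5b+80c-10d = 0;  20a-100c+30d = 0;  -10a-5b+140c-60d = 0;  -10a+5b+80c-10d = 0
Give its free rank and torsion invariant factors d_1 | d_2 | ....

Answer: M ≅ ℤ/5 ⊕ ℤ/10 ⊕ ℤ/20 ⊕ ℤ/40

Derivation:
rank_ℚ(R)=4; free=4−4=0
SNF(R) diag = [5, 10, 20, 40] → torsion [5, 10, 20, 40]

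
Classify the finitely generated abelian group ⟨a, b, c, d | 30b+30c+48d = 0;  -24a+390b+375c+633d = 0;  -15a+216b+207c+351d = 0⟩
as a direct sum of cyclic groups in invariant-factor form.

Answer: M ≅ ℤ^1 ⊕ ℤ/3 ⊕ ℤ/3 ⊕ ℤ/6

Derivation:
rank_ℚ(R)=3; free=4−3=1
SNF(R) diag = [3, 3, 6] → torsion [3, 3, 6]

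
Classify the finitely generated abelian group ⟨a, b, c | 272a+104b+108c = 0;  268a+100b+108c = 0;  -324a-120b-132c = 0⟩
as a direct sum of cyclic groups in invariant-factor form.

Answer: M ≅ ℤ/4 ⊕ ℤ/12 ⊕ ℤ/12

Derivation:
rank_ℚ(R)=3; free=3−3=0
SNF(R) diag = [4, 12, 12] → torsion [4, 12, 12]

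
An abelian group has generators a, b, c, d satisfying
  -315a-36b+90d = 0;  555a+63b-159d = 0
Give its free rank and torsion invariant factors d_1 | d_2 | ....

rank_ℚ(R)=2; free=4−2=2
SNF(R) diag = [3, 9] → torsion [3, 9]

Answer: M ≅ ℤ^2 ⊕ ℤ/3 ⊕ ℤ/9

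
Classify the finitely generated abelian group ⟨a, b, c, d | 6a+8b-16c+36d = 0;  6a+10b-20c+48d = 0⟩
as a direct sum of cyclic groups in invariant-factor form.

Answer: M ≅ ℤ^2 ⊕ ℤ/2 ⊕ ℤ/6

Derivation:
rank_ℚ(R)=2; free=4−2=2
SNF(R) diag = [2, 6] → torsion [2, 6]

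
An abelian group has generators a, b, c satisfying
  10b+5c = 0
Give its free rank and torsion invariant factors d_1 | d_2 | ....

rank_ℚ(R)=1; free=3−1=2
SNF(R) diag = [5] → torsion [5]

Answer: M ≅ ℤ^2 ⊕ ℤ/5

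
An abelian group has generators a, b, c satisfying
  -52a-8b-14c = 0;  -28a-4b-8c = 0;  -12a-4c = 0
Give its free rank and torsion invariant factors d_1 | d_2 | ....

rank_ℚ(R)=3; free=3−3=0
SNF(R) diag = [2, 4, 4] → torsion [2, 4, 4]

Answer: M ≅ ℤ/2 ⊕ ℤ/4 ⊕ ℤ/4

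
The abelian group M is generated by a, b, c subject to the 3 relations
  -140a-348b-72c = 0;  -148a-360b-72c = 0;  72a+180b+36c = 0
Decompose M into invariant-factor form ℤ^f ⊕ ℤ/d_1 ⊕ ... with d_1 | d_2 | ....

Answer: M ≅ ℤ/4 ⊕ ℤ/12 ⊕ ℤ/36

Derivation:
rank_ℚ(R)=3; free=3−3=0
SNF(R) diag = [4, 12, 36] → torsion [4, 12, 36]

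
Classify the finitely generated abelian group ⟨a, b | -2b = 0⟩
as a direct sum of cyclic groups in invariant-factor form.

rank_ℚ(R)=1; free=2−1=1
SNF(R) diag = [2] → torsion [2]

Answer: M ≅ ℤ^1 ⊕ ℤ/2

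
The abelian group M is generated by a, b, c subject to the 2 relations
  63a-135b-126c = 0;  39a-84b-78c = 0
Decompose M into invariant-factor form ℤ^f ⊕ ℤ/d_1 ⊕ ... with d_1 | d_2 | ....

rank_ℚ(R)=2; free=3−2=1
SNF(R) diag = [3, 9] → torsion [3, 9]

Answer: M ≅ ℤ^1 ⊕ ℤ/3 ⊕ ℤ/9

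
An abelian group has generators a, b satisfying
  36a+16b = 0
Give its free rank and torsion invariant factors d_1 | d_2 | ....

rank_ℚ(R)=1; free=2−1=1
SNF(R) diag = [4] → torsion [4]

Answer: M ≅ ℤ^1 ⊕ ℤ/4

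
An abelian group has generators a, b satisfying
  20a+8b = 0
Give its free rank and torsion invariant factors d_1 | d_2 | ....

Answer: M ≅ ℤ^1 ⊕ ℤ/4

Derivation:
rank_ℚ(R)=1; free=2−1=1
SNF(R) diag = [4] → torsion [4]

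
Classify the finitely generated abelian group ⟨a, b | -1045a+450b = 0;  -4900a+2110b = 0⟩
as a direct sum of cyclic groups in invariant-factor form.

Answer: M ≅ ℤ/5 ⊕ ℤ/10

Derivation:
rank_ℚ(R)=2; free=2−2=0
SNF(R) diag = [5, 10] → torsion [5, 10]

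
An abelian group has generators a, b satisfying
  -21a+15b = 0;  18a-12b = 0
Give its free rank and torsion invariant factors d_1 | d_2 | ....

rank_ℚ(R)=2; free=2−2=0
SNF(R) diag = [3, 6] → torsion [3, 6]

Answer: M ≅ ℤ/3 ⊕ ℤ/6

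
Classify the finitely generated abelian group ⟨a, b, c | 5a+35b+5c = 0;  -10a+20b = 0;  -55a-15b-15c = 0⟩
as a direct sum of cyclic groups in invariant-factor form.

rank_ℚ(R)=3; free=3−3=0
SNF(R) diag = [5, 10, 10] → torsion [5, 10, 10]

Answer: M ≅ ℤ/5 ⊕ ℤ/10 ⊕ ℤ/10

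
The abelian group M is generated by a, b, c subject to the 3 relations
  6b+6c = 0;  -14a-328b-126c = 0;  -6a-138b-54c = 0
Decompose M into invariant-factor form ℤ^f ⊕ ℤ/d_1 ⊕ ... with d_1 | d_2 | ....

rank_ℚ(R)=3; free=3−3=0
SNF(R) diag = [2, 6, 18] → torsion [2, 6, 18]

Answer: M ≅ ℤ/2 ⊕ ℤ/6 ⊕ ℤ/18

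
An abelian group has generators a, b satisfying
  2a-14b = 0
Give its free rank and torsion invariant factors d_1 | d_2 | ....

Answer: M ≅ ℤ^1 ⊕ ℤ/2

Derivation:
rank_ℚ(R)=1; free=2−1=1
SNF(R) diag = [2] → torsion [2]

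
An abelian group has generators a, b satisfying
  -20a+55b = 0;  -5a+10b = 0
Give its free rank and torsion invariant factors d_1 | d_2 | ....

Answer: M ≅ ℤ/5 ⊕ ℤ/15

Derivation:
rank_ℚ(R)=2; free=2−2=0
SNF(R) diag = [5, 15] → torsion [5, 15]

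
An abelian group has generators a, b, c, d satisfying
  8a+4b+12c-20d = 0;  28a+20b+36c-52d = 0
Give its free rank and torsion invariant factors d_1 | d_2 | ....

rank_ℚ(R)=2; free=4−2=2
SNF(R) diag = [4, 12] → torsion [4, 12]

Answer: M ≅ ℤ^2 ⊕ ℤ/4 ⊕ ℤ/12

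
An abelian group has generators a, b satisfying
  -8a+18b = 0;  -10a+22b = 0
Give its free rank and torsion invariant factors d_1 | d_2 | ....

rank_ℚ(R)=2; free=2−2=0
SNF(R) diag = [2, 2] → torsion [2, 2]

Answer: M ≅ ℤ/2 ⊕ ℤ/2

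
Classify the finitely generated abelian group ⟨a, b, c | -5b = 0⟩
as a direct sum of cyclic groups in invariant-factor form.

Answer: M ≅ ℤ^2 ⊕ ℤ/5

Derivation:
rank_ℚ(R)=1; free=3−1=2
SNF(R) diag = [5] → torsion [5]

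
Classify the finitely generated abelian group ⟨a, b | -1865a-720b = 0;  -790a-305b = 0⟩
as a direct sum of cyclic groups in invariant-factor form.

rank_ℚ(R)=2; free=2−2=0
SNF(R) diag = [5, 5] → torsion [5, 5]

Answer: M ≅ ℤ/5 ⊕ ℤ/5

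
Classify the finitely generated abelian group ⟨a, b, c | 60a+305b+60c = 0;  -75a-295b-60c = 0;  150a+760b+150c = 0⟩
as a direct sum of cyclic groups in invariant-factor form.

rank_ℚ(R)=3; free=3−3=0
SNF(R) diag = [5, 15, 30] → torsion [5, 15, 30]

Answer: M ≅ ℤ/5 ⊕ ℤ/15 ⊕ ℤ/30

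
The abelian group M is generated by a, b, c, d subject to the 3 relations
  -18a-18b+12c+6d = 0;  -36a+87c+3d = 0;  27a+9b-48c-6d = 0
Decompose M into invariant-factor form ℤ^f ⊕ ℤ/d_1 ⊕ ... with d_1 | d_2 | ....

Answer: M ≅ ℤ^1 ⊕ ℤ/3 ⊕ ℤ/9 ⊕ ℤ/18

Derivation:
rank_ℚ(R)=3; free=4−3=1
SNF(R) diag = [3, 9, 18] → torsion [3, 9, 18]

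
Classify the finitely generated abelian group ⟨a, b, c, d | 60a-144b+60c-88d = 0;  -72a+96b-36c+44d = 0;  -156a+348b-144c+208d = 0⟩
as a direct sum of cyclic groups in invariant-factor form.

rank_ℚ(R)=3; free=4−3=1
SNF(R) diag = [4, 12, 12] → torsion [4, 12, 12]

Answer: M ≅ ℤ^1 ⊕ ℤ/4 ⊕ ℤ/12 ⊕ ℤ/12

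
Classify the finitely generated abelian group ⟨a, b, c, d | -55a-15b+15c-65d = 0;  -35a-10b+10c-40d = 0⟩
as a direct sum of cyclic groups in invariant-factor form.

rank_ℚ(R)=2; free=4−2=2
SNF(R) diag = [5, 5] → torsion [5, 5]

Answer: M ≅ ℤ^2 ⊕ ℤ/5 ⊕ ℤ/5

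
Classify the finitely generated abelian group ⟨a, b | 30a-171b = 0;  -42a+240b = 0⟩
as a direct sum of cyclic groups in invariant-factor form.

Answer: M ≅ ℤ/3 ⊕ ℤ/6

Derivation:
rank_ℚ(R)=2; free=2−2=0
SNF(R) diag = [3, 6] → torsion [3, 6]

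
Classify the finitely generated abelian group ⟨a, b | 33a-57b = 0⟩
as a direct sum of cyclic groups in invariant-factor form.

Answer: M ≅ ℤ^1 ⊕ ℤ/3

Derivation:
rank_ℚ(R)=1; free=2−1=1
SNF(R) diag = [3] → torsion [3]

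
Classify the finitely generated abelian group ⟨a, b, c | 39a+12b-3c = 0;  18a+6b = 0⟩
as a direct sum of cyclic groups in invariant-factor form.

rank_ℚ(R)=2; free=3−2=1
SNF(R) diag = [3, 6] → torsion [3, 6]

Answer: M ≅ ℤ^1 ⊕ ℤ/3 ⊕ ℤ/6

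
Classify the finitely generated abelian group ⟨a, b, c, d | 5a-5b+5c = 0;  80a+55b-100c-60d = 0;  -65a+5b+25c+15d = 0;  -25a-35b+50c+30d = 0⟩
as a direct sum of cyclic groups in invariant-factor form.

Answer: M ≅ ℤ/5 ⊕ ℤ/15 ⊕ ℤ/15 ⊕ ℤ/15

Derivation:
rank_ℚ(R)=4; free=4−4=0
SNF(R) diag = [5, 15, 15, 15] → torsion [5, 15, 15, 15]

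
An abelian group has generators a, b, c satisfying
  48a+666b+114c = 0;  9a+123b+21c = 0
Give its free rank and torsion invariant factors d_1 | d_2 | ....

rank_ℚ(R)=2; free=3−2=1
SNF(R) diag = [3, 6] → torsion [3, 6]

Answer: M ≅ ℤ^1 ⊕ ℤ/3 ⊕ ℤ/6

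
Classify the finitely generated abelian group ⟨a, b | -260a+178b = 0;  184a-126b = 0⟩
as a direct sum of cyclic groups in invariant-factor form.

Answer: M ≅ ℤ/2 ⊕ ℤ/4

Derivation:
rank_ℚ(R)=2; free=2−2=0
SNF(R) diag = [2, 4] → torsion [2, 4]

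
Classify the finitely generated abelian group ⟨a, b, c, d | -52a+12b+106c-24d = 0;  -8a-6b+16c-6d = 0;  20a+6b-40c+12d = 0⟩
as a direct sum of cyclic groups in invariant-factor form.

rank_ℚ(R)=3; free=4−3=1
SNF(R) diag = [2, 2, 6] → torsion [2, 2, 6]

Answer: M ≅ ℤ^1 ⊕ ℤ/2 ⊕ ℤ/2 ⊕ ℤ/6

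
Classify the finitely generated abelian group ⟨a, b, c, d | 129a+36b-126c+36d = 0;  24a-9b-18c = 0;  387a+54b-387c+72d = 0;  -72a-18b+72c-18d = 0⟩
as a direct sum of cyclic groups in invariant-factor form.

Answer: M ≅ ℤ/3 ⊕ ℤ/9 ⊕ ℤ/9 ⊕ ℤ/18

Derivation:
rank_ℚ(R)=4; free=4−4=0
SNF(R) diag = [3, 9, 9, 18] → torsion [3, 9, 9, 18]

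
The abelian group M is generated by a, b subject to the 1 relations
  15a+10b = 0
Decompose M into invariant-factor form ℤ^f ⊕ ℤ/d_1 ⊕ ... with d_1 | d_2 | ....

rank_ℚ(R)=1; free=2−1=1
SNF(R) diag = [5] → torsion [5]

Answer: M ≅ ℤ^1 ⊕ ℤ/5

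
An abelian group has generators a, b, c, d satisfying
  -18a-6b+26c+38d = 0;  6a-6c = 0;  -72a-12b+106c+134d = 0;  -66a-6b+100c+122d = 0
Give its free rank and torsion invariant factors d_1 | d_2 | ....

Answer: M ≅ ℤ/2 ⊕ ℤ/2 ⊕ ℤ/6 ⊕ ℤ/6

Derivation:
rank_ℚ(R)=4; free=4−4=0
SNF(R) diag = [2, 2, 6, 6] → torsion [2, 2, 6, 6]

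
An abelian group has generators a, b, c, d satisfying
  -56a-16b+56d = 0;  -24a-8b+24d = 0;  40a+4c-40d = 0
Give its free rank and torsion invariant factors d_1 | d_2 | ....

rank_ℚ(R)=3; free=4−3=1
SNF(R) diag = [4, 8, 8] → torsion [4, 8, 8]

Answer: M ≅ ℤ^1 ⊕ ℤ/4 ⊕ ℤ/8 ⊕ ℤ/8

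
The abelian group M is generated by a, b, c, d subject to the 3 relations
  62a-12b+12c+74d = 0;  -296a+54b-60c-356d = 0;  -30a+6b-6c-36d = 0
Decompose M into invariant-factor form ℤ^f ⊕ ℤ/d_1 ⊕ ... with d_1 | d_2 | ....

rank_ℚ(R)=3; free=4−3=1
SNF(R) diag = [2, 6, 6] → torsion [2, 6, 6]

Answer: M ≅ ℤ^1 ⊕ ℤ/2 ⊕ ℤ/6 ⊕ ℤ/6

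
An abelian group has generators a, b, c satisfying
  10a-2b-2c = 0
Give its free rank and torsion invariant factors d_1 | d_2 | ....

rank_ℚ(R)=1; free=3−1=2
SNF(R) diag = [2] → torsion [2]

Answer: M ≅ ℤ^2 ⊕ ℤ/2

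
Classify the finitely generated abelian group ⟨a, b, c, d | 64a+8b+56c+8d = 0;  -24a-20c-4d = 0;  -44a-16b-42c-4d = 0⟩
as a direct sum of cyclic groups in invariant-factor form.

Answer: M ≅ ℤ^1 ⊕ ℤ/2 ⊕ ℤ/4 ⊕ ℤ/8

Derivation:
rank_ℚ(R)=3; free=4−3=1
SNF(R) diag = [2, 4, 8] → torsion [2, 4, 8]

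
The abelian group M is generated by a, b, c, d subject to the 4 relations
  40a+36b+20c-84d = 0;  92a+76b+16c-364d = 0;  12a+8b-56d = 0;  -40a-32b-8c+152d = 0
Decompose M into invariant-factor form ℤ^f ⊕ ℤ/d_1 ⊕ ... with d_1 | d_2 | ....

rank_ℚ(R)=4; free=4−4=0
SNF(R) diag = [4, 4, 12, 24] → torsion [4, 4, 12, 24]

Answer: M ≅ ℤ/4 ⊕ ℤ/4 ⊕ ℤ/12 ⊕ ℤ/24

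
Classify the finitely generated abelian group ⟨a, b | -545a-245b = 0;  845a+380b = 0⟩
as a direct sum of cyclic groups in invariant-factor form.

Answer: M ≅ ℤ/5 ⊕ ℤ/15

Derivation:
rank_ℚ(R)=2; free=2−2=0
SNF(R) diag = [5, 15] → torsion [5, 15]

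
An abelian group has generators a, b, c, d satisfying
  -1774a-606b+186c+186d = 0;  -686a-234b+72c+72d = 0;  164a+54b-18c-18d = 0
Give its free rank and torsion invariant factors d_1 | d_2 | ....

rank_ℚ(R)=3; free=4−3=1
SNF(R) diag = [2, 6, 18] → torsion [2, 6, 18]

Answer: M ≅ ℤ^1 ⊕ ℤ/2 ⊕ ℤ/6 ⊕ ℤ/18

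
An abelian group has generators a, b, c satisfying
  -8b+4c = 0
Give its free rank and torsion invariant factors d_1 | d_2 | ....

rank_ℚ(R)=1; free=3−1=2
SNF(R) diag = [4] → torsion [4]

Answer: M ≅ ℤ^2 ⊕ ℤ/4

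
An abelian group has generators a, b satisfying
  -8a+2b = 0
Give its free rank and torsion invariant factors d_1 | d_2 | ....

rank_ℚ(R)=1; free=2−1=1
SNF(R) diag = [2] → torsion [2]

Answer: M ≅ ℤ^1 ⊕ ℤ/2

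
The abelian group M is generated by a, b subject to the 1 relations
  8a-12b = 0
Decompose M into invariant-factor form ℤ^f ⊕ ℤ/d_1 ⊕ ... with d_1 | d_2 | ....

Answer: M ≅ ℤ^1 ⊕ ℤ/4

Derivation:
rank_ℚ(R)=1; free=2−1=1
SNF(R) diag = [4] → torsion [4]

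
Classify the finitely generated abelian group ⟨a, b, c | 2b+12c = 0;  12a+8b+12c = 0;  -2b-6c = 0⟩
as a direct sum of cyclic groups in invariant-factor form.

Answer: M ≅ ℤ/2 ⊕ ℤ/6 ⊕ ℤ/12

Derivation:
rank_ℚ(R)=3; free=3−3=0
SNF(R) diag = [2, 6, 12] → torsion [2, 6, 12]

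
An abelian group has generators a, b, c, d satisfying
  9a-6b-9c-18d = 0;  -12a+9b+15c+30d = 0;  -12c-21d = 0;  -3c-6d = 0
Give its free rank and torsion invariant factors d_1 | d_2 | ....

rank_ℚ(R)=4; free=4−4=0
SNF(R) diag = [3, 3, 3, 3] → torsion [3, 3, 3, 3]

Answer: M ≅ ℤ/3 ⊕ ℤ/3 ⊕ ℤ/3 ⊕ ℤ/3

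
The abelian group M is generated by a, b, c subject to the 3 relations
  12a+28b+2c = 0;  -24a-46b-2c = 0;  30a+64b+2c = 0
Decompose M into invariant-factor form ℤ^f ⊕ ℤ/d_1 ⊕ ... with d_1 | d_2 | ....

rank_ℚ(R)=3; free=3−3=0
SNF(R) diag = [2, 6, 18] → torsion [2, 6, 18]

Answer: M ≅ ℤ/2 ⊕ ℤ/6 ⊕ ℤ/18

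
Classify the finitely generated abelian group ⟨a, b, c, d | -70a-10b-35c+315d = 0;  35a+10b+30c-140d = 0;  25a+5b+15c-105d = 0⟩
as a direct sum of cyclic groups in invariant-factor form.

rank_ℚ(R)=3; free=4−3=1
SNF(R) diag = [5, 5, 5] → torsion [5, 5, 5]

Answer: M ≅ ℤ^1 ⊕ ℤ/5 ⊕ ℤ/5 ⊕ ℤ/5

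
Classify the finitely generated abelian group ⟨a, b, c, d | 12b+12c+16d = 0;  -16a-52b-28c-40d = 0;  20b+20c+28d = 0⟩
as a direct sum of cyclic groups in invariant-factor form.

Answer: M ≅ ℤ^1 ⊕ ℤ/4 ⊕ ℤ/4 ⊕ ℤ/8

Derivation:
rank_ℚ(R)=3; free=4−3=1
SNF(R) diag = [4, 4, 8] → torsion [4, 4, 8]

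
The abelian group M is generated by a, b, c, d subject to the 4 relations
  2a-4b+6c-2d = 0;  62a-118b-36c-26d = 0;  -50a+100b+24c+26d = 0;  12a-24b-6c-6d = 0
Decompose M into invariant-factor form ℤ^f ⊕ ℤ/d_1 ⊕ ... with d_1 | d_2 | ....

rank_ℚ(R)=4; free=4−4=0
SNF(R) diag = [2, 6, 6, 6] → torsion [2, 6, 6, 6]

Answer: M ≅ ℤ/2 ⊕ ℤ/6 ⊕ ℤ/6 ⊕ ℤ/6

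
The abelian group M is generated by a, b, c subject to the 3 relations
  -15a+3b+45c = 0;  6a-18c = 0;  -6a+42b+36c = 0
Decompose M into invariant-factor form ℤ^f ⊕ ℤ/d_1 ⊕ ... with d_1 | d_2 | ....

rank_ℚ(R)=3; free=3−3=0
SNF(R) diag = [3, 6, 18] → torsion [3, 6, 18]

Answer: M ≅ ℤ/3 ⊕ ℤ/6 ⊕ ℤ/18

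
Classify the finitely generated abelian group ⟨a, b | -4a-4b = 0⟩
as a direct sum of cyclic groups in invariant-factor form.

Answer: M ≅ ℤ^1 ⊕ ℤ/4

Derivation:
rank_ℚ(R)=1; free=2−1=1
SNF(R) diag = [4] → torsion [4]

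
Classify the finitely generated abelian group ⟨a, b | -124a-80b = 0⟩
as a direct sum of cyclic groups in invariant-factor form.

rank_ℚ(R)=1; free=2−1=1
SNF(R) diag = [4] → torsion [4]

Answer: M ≅ ℤ^1 ⊕ ℤ/4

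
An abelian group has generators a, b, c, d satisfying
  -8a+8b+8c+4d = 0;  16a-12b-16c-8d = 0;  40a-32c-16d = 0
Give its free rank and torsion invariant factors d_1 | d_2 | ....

rank_ℚ(R)=3; free=4−3=1
SNF(R) diag = [4, 4, 8] → torsion [4, 4, 8]

Answer: M ≅ ℤ^1 ⊕ ℤ/4 ⊕ ℤ/4 ⊕ ℤ/8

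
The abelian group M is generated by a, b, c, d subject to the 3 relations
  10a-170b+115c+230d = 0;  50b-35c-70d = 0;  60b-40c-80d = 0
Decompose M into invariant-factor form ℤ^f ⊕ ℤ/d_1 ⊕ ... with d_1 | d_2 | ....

Answer: M ≅ ℤ^1 ⊕ ℤ/5 ⊕ ℤ/10 ⊕ ℤ/20

Derivation:
rank_ℚ(R)=3; free=4−3=1
SNF(R) diag = [5, 10, 20] → torsion [5, 10, 20]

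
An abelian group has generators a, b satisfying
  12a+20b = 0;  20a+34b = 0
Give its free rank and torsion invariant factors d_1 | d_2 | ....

Answer: M ≅ ℤ/2 ⊕ ℤ/4

Derivation:
rank_ℚ(R)=2; free=2−2=0
SNF(R) diag = [2, 4] → torsion [2, 4]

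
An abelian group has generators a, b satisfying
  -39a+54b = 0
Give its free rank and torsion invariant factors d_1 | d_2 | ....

rank_ℚ(R)=1; free=2−1=1
SNF(R) diag = [3] → torsion [3]

Answer: M ≅ ℤ^1 ⊕ ℤ/3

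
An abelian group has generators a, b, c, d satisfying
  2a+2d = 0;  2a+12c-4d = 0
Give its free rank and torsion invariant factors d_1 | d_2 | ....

Answer: M ≅ ℤ^2 ⊕ ℤ/2 ⊕ ℤ/6

Derivation:
rank_ℚ(R)=2; free=4−2=2
SNF(R) diag = [2, 6] → torsion [2, 6]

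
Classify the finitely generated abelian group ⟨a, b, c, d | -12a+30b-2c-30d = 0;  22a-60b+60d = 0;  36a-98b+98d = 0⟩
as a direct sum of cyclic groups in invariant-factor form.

Answer: M ≅ ℤ^1 ⊕ ℤ/2 ⊕ ℤ/2 ⊕ ℤ/2

Derivation:
rank_ℚ(R)=3; free=4−3=1
SNF(R) diag = [2, 2, 2] → torsion [2, 2, 2]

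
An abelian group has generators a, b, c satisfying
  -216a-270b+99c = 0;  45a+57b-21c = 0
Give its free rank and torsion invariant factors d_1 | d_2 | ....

rank_ℚ(R)=2; free=3−2=1
SNF(R) diag = [3, 9] → torsion [3, 9]

Answer: M ≅ ℤ^1 ⊕ ℤ/3 ⊕ ℤ/9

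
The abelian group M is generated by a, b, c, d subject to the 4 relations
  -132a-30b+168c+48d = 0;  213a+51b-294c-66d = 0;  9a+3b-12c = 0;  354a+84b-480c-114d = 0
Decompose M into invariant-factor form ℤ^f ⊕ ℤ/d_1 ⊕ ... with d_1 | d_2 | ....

rank_ℚ(R)=4; free=4−4=0
SNF(R) diag = [3, 6, 6, 18] → torsion [3, 6, 6, 18]

Answer: M ≅ ℤ/3 ⊕ ℤ/6 ⊕ ℤ/6 ⊕ ℤ/18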